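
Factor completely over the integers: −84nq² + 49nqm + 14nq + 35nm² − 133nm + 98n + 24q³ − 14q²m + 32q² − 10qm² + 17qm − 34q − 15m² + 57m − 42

−(q − m + 1)(12q + 5m − 14)(7n − 2q − 3)

Group: 12q(−7nq + 7nm − 7n + 2q² − 2qm + 5q − 3m + 3) + (5m − 14)(−7nq + 7nm − 7n + 2q² − 2qm + 5q − 3m + 3); both groups contain (−7nq + 7nm − 7n + 2q² − 2qm + 5q − 3m + 3), so (12q + 5m − 14) is a factor with cofactor −7nq + 7nm − 7n + 2q² − 2qm + 5q − 3m + 3.
The cofactor groups again: −7nq + 7nm − 7n + 2q² − 2qm + 5q − 3m + 3 = −q(7n − 2q − 3) + (m − 1)(7n − 2q − 3); both groups contain (7n − 2q − 3), giving −(q − m + 1)(7n − 2q − 3).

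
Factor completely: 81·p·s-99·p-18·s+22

(9·p-2)·(9·s-11)

Group as (81·p·s-99·p) + (-18·s+22) = 9·p·(9·s-11) - 2·(9·s-11).
Both groups share the factor (9·s-11).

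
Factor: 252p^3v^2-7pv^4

Every term has a factor of 7pv^2. Then 36p^2-v^2 = (6p)² − (v)².

7pv^2(6p+v)(6p-v)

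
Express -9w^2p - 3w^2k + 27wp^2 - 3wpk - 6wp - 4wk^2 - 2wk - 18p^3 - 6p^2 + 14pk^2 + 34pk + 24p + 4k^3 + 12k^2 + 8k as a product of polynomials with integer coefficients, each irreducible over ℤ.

-(3w - 3p - 2k - 4)(w - 2p + 2k + 2)(3p + k)

Group: 3p(-3w^2 + 9wp - 4wk - 2w - 6p^2 + 2pk - 2p + 4k^2 + 12k + 8) + k(-3w^2 + 9wp - 4wk - 2w - 6p^2 + 2pk - 2p + 4k^2 + 12k + 8); both groups contain (-3w^2 + 9wp - 4wk - 2w - 6p^2 + 2pk - 2p + 4k^2 + 12k + 8), so (3p + k) is a factor with cofactor -3w^2 + 9wp - 4wk - 2w - 6p^2 + 2pk - 2p + 4k^2 + 12k + 8.
The cofactor groups again: -3w^2 + 9wp - 4wk - 2w - 6p^2 + 2pk - 2p + 4k^2 + 12k + 8 = -w(3w - 3p - 2k - 4) + (2p - 2k - 2)(3w - 3p - 2k - 4); both groups contain (3w - 3p - 2k - 4), giving -(w - 2p + 2k + 2)(3w - 3p - 2k - 4).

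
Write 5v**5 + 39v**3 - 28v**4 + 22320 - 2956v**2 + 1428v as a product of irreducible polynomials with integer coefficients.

By the rational root theorem, v = -12/5 is a root, so (5v + 12) is a factor; dividing leaves v**4 - 8v**3 + 27v**2 - 656v + 1860.
Next, v = 10 is a root, so (v - 10) is a factor; dividing leaves v**3 + 2v**2 + 47v - 186.
Then v = 3 is a root, giving the factor (v - 3) and quotient v**2 + 5v + 62.
The quadratic v**2 + 5v + 62 has discriminant -223 < 0 and is irreducible over ℤ.

(5v + 12)(v - 10)(v - 3)(v**2 + 5v + 62)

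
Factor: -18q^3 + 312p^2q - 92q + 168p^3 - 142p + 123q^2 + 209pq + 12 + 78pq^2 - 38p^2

(12p + 6q - 1)(2p + 3q - 2)(7p - q + 6)

Group: 2p(84p^2 + 30pq + 65p - 6q^2 + 37q - 6) + (3q - 2)(84p^2 + 30pq + 65p - 6q^2 + 37q - 6); both groups contain (84p^2 + 30pq + 65p - 6q^2 + 37q - 6), so (2p + 3q - 2) is a factor with cofactor 84p^2 + 30pq + 65p - 6q^2 + 37q - 6.
The cofactor groups again: 84p^2 + 30pq + 65p - 6q^2 + 37q - 6 = 12p(7p - q + 6) + (6q - 1)(7p - q + 6); both groups contain (7p - q + 6), giving (12p + 6q - 1)(7p - q + 6).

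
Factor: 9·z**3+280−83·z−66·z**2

(3·z+7)·(3·z−5)·(z−8)

By the rational root theorem, z = −7/3 is a root, giving the factor (3·z+7) and quotient 3·z**2−29·z+40.
The remaining quadratic factors as (3·z−5)(z−8).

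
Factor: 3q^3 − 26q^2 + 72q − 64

(3q − 8)(q − 2)(q − 4)

Testing divisors of the constant over divisors of the leading coefficient, q = 8/3 is a root, giving the factor (3q − 8) and quotient q^2 − 6q + 8.
The remaining quadratic factors as (q − 4)(q − 2).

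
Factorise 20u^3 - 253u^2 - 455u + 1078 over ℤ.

(4u + 11)(5u - 7)(u - 14)

By the rational root theorem, u = -11/4 is a root, so (4u + 11) divides it; the quotient is 5u^2 - 77u + 98.
The remaining quadratic factors as (u - 14)(5u - 7).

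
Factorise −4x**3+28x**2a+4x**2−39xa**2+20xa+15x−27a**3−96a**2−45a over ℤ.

Group: x(−4x**2+16xa+4x+9a**2+32a+15) − 3a(−4x**2+16xa+4x+9a**2+32a+15); both groups contain (−4x**2+16xa+4x+9a**2+32a+15), so (x−3a) is a factor with cofactor −4x**2+16xa+4x+9a**2+32a+15.
The cofactor groups again: −4x**2+16xa+4x+9a**2+32a+15 = −2x(2x−9a−5) + (−a−3)(2x−9a−5); both groups contain (2x−9a−5), giving −(2x+a+3)(2x−9a−5).

−(x−3a)(2x−9a−5)(2x+a+3)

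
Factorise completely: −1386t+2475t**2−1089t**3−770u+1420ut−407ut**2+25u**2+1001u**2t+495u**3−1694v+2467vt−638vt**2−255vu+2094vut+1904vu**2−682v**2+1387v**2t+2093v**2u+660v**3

Group: 12v(55v**2+124vu+166vt−121v+45u**2+136ut−55u+99t**2−99t) + (11u−11t+14)(55v**2+124vu+166vt−121v+45u**2+136ut−55u+99t**2−99t); both groups contain (55v**2+124vu+166vt−121v+45u**2+136ut−55u+99t**2−99t), so (12v+11u−11t+14) is a factor with cofactor 55v**2+124vu+166vt−121v+45u**2+136ut−55u+99t**2−99t.
The cofactor groups again: 55v**2+124vu+166vt−121v+45u**2+136ut−55u+99t**2−99t = 11v(5v+9u+11t−11) + (5u+9t)(5v+9u+11t−11); both groups contain (5v+9u+11t−11), giving (11v+5u+9t)(5v+9u+11t−11).

(12v+11u−11t+14)(5v+9u+11t−11)(11v+5u+9t)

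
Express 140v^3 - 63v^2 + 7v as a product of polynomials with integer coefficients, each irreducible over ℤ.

7v(4v - 1)(5v - 1)

Pull out the common factor 7v, then factor the remaining trinomial.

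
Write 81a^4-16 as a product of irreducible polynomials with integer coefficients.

Difference of squares twice: with A = 3a and B = 2, A⁴ − B⁴ = (A² − B²)(A² + B²), and A² − B² factors again.

(3a+2)(3a-2)(9a^2+4)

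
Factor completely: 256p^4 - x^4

(4p + x)(4p - x)(16p^2 + x^2)

Difference of squares twice: with A = 4p and B = x, A⁴ − B⁴ = (A² − B²)(A² + B²), and A² − B² factors again.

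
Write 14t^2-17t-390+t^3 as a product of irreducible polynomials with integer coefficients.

Trying the rational-root candidates, t = -13 is a root, so (t+13) divides it; the quotient is t^2+t-30.
The remaining quadratic factors as (t+6)(t-5).

(t+13)(t+6)(t-5)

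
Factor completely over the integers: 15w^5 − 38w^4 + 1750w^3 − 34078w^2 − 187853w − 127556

(3w + 11)(5w + 4)(w − 13)(w^2 + 6w + 223)

Testing divisors of the constant over divisors of the leading coefficient, w = −11/3 is a root, giving the factor (3w + 11) and quotient 5w^4 − 31w^3 + 697w^2 − 13915w − 11596.
Next, w = −4/5 is a root, giving the factor (5w + 4) and quotient w^3 − 7w^2 + 145w − 2899.
Next, w = 13 is a root, so (w − 13) divides it; the quotient is w^2 + 6w + 223.
The quadratic w^2 + 6w + 223 has discriminant −856 < 0 and is irreducible over ℤ.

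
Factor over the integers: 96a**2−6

6(4a+1)(4a−1)

Factor out 6, leaving 16a**2−1, which is a difference of two squares.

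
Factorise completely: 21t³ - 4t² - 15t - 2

(3t + 2)(7t + 1)(t - 1)

Among the possible rational roots, t = 1 is a root, so (t - 1) is a factor; dividing leaves 21t² + 17t + 2.
The remaining quadratic factors as (3t + 2)(7t + 1).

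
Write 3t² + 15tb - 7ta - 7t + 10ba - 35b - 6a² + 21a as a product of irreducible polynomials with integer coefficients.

(t + 5b - 3a)(3t + 2a - 7)

Group: t(3t + 2a - 7) + (5b - 3a)(3t + 2a - 7); both groups contain (3t + 2a - 7).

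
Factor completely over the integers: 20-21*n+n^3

Trying the rational-root candidates, n = -5 is a root, giving the factor (n+5) and quotient n^2-5*n+4.
The remaining quadratic factors as (n-4)(n-1).

(n+5)*(n-1)*(n-4)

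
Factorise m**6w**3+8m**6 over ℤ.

m**6(w+2)(w**2−2w+4)

Factor out m**6 first: what remains is w**3+8.
Recognize a sum of cubes with the parts 2 and w.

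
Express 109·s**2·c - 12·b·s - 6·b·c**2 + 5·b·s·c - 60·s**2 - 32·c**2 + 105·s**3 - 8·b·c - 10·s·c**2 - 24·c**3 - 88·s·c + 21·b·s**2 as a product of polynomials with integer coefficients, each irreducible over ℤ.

(7·s - 3·c - 4)·(3·s + 2·c)·(b + 5·s + 4·c)

Group: b·(21·s**2 + 5·s·c - 12·s - 6·c**2 - 8·c) + (5·s + 4·c)·(21·s**2 + 5·s·c - 12·s - 6·c**2 - 8·c); both groups contain (21·s**2 + 5·s·c - 12·s - 6·c**2 - 8·c), so (b + 5·s + 4·c) is a factor with cofactor 21·s**2 + 5·s·c - 12·s - 6·c**2 - 8·c.
The cofactor groups again: 21·s**2 + 5·s·c - 12·s - 6·c**2 - 8·c = 7·s·(3·s + 2·c) + (-3·c - 4)·(3·s + 2·c); both groups contain (3·s + 2·c), giving (7·s - 3·c - 4)·(3·s + 2·c).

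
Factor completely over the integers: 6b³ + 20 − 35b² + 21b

(2b + 1)(3b − 4)(b − 5)

Trying the rational-root candidates, b = −1/2 is a root, giving the factor (2b + 1) and quotient 3b² − 19b + 20.
The remaining quadratic factors as (3b − 4)(b − 5).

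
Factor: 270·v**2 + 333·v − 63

Pull out the common factor 9, then factor the remaining trinomial.

9·(5·v + 7)·(6·v − 1)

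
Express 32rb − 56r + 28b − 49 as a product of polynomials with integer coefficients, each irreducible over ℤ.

(4b − 7)(8r + 7)

Group as (32rb − 56r) + (28b − 49) = 8r(4b − 7) + 7(4b − 7).
Both groups share the factor (4b − 7).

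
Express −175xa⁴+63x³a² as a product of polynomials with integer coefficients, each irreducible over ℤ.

Every term has a factor of 7xa². Then 9x²−25a² = (3x)² − (5a)².

7a²x(3x−5a)(3x+5a)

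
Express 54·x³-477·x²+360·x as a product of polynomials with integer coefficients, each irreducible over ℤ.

9·x·(6·x-5)·(x-8)

Pull out the common factor 9·x, then factor the remaining trinomial.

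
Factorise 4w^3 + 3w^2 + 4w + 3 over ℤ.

Group as (4w^3 + 4w) + (3w^2 + 3) = 4w(w^2 + 1) + 3(w^2 + 1).
Both groups share the factor (w^2 + 1).

(4w + 3)(w^2 + 1)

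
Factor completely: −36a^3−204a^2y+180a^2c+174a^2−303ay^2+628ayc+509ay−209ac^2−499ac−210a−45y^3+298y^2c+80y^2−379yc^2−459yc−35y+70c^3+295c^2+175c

Group: 6a(−6a^2−33ay+25ac+29a−45y^2+73yc+80y−14c^2−59c−35) + (y−5c)(−6a^2−33ay+25ac+29a−45y^2+73yc+80y−14c^2−59c−35); both groups contain (−6a^2−33ay+25ac+29a−45y^2+73yc+80y−14c^2−59c−35), so (6a+y−5c) is a factor with cofactor −6a^2−33ay+25ac+29a−45y^2+73yc+80y−14c^2−59c−35.
The cofactor groups again: −6a^2−33ay+25ac+29a−45y^2+73yc+80y−14c^2−59c−35 = −2a(3a+9y−2c−7) + (−5y+7c+5)(3a+9y−2c−7); both groups contain (3a+9y−2c−7), giving −(2a+5y−7c−5)(3a+9y−2c−7).

−(2a+5y−7c−5)(3a+9y−2c−7)(6a+y−5c)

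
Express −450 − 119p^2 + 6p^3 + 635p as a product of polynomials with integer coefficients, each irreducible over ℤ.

(6p − 5)(p − 10)(p − 9)

By the rational root theorem, p = 9 is a root, so (p − 9) divides it; the quotient is 6p^2 − 65p + 50.
The remaining quadratic factors as (p − 10)(6p − 5).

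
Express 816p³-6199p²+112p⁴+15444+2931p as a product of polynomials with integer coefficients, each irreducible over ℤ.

(4p-11)(4p-13)(7p+9)(p+12)

By the rational root theorem, p = 11/4 is a root, giving the factor (4p-11) and quotient 28p³+281p²-777p-1404.
Continuing, p = -12 is a root, so (p+12) divides it; the quotient is 28p²-55p-117.
The remaining quadratic factors as (7p+9)(4p-13).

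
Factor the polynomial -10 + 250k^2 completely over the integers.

10(5k + 1)(5k - 1)

Factor out 10, leaving 25k^2 - 1, which is a difference of two squares.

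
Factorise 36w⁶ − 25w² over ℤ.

Pull out the common factor w², leaving 36w⁴ − 25.
Recognize a difference of squares with the parts 6w² and 5.

w²(6w² + 5)(6w² − 5)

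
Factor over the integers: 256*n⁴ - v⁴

(4*n + v)*(4*n - v)*(16*n² + v²)

Difference of squares twice: with A = 4*n and B = v, A⁴ − B⁴ = (A² − B²)(A² + B²), and A² − B² factors again.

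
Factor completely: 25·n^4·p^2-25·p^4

25·p^2·(n^2+p)·(n^2-p)

Factor out 25·p^2 first: what remains is n^4-p^2.
Recognize a difference of squares with the parts n^2 and p.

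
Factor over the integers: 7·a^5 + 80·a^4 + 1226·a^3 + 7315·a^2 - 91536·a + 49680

Trying the rational-root candidates, a = 5 is a root, so (a - 5) divides it; the quotient is 7·a^4 + 115·a^3 + 1801·a^2 + 16320·a - 9936.
Continuing, a = 4/7 is a root, so (7·a - 4) divides it; the quotient is a^3 + 17·a^2 + 267·a + 2484.
Next, a = -12 is a root, so (a + 12) divides it; the quotient is a^2 + 5·a + 207.
The quadratic a^2 + 5·a + 207 has discriminant -803 < 0 and is irreducible over ℤ.

(7·a - 4)·(a + 12)·(a - 5)·(a^2 + 5·a + 207)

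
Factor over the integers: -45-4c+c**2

Two integers with product -45 and sum -4 are -9 and 5.

(c+5)(c-9)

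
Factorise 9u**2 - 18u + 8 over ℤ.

Need a pair with product 9·8 = 72 and sum -18: that's -12 and -6.
Split the middle term: 9u**2 - 12u - 6u + 8 = 3u(3u - 4) - 2(3u - 4).

(3u - 2)(3u - 4)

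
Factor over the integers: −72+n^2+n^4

Substitute u = n^2 to get a quadratic in u, then factor.
n^2−8 is irreducible over ℤ (8 is not a perfect square).
n^2+9 is irreducible over ℤ (sum of squares).

(n^2+9)(n^2−8)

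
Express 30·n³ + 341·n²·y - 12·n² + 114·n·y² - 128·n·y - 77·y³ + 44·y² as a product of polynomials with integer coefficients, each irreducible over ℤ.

Group: n·(30·n² + 11·n·y - 12·n - 7·y² + 4·y) + 11·y·(30·n² + 11·n·y - 12·n - 7·y² + 4·y); both groups contain (30·n² + 11·n·y - 12·n - 7·y² + 4·y), so (n + 11·y) is a factor with cofactor 30·n² + 11·n·y - 12·n - 7·y² + 4·y.
The cofactor groups again: 30·n² + 11·n·y - 12·n - 7·y² + 4·y = 3·n·(10·n + 7·y - 4) - y·(10·n + 7·y - 4); both groups contain (10·n + 7·y - 4), giving (3·n - y)·(10·n + 7·y - 4).

(10·n + 7·y - 4)·(3·n - y)·(n + 11·y)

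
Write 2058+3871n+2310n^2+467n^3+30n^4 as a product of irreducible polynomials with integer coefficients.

Testing divisors of the constant over divisors of the leading coefficient, n = −6 is a root, so (n+6) is a factor; dividing leaves 30n^3+287n^2+588n+343.
Continuing, n = −7/6 is a root, so (6n+7) is a factor; dividing leaves 5n^2+42n+49.
The remaining quadratic factors as (5n+7)(n+7).

(5n+7)(6n+7)(n+6)(n+7)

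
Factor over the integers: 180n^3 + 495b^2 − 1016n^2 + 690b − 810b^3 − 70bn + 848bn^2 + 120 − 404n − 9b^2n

Group: 9b(−90b^2 + 19bn − 65b + 90n^2 + 32n − 10) + (2n − 12)(−90b^2 + 19bn − 65b + 90n^2 + 32n − 10); both groups contain (−90b^2 + 19bn − 65b + 90n^2 + 32n − 10), so (9b + 2n − 12) is a factor with cofactor −90b^2 + 19bn − 65b + 90n^2 + 32n − 10.
The cofactor groups again: −90b^2 + 19bn − 65b + 90n^2 + 32n − 10 = −9b(10b + 9n + 5) + (10n − 2)(10b + 9n + 5); both groups contain (10b + 9n + 5), giving −(9b − 10n + 2)(10b + 9n + 5).

−(10b + 9n + 5)(9b + 2n − 12)(9b − 10n + 2)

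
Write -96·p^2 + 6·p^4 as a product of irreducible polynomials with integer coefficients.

6·p^2·(p + 4)·(p - 4)

Every term has a factor of 6·p^2. Then p^2 - 16 = (p)² − (4)².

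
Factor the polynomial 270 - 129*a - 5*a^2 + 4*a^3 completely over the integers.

Trying the rational-root candidates, a = -6 is a root, giving the factor (a + 6) and quotient 4*a^2 - 29*a + 45.
The remaining quadratic factors as (a - 5)(4*a - 9).

(4*a - 9)*(a + 6)*(a - 5)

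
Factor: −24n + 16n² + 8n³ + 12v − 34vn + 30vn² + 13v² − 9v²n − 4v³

Group: v(−4v² + 7vn − 3v + 2n² + 6n) + (4n − 4)(−4v² + 7vn − 3v + 2n² + 6n); both groups contain (−4v² + 7vn − 3v + 2n² + 6n), so (v + 4n − 4) is a factor with cofactor −4v² + 7vn − 3v + 2n² + 6n.
The cofactor groups again: −4v² + 7vn − 3v + 2n² + 6n = −4v(v − 2n) + (−n − 3)(v − 2n); both groups contain (v − 2n), giving −(4v + n + 3)(v − 2n).

−(v − 2n)(v + 4n − 4)(4v + n + 3)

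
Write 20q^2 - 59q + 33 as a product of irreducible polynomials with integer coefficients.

Need a pair with product 20·33 = 660 and sum -59: that's -15 and -44.
Split the middle term: 20q^2 - 15q - 44q + 33 = 5q(4q - 3) - 11(4q - 3).

(4q - 3)(5q - 11)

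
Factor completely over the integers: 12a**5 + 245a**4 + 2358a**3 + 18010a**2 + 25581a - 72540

Trying the rational-root candidates, a = 4/3 is a root, so (3a - 4) divides it; the quotient is 4a**4 + 87a**3 + 902a**2 + 7206a + 18135.
Next, a = -15/4 is a root, so (4a + 15) divides it; the quotient is a**3 + 18a**2 + 158a + 1209.
Next, a = -13 is a root, giving the factor (a + 13) and quotient a**2 + 5a + 93.
The quadratic a**2 + 5a + 93 has discriminant -347 < 0 and is irreducible over ℤ.

(3a - 4)(4a + 15)(a + 13)(a**2 + 5a + 93)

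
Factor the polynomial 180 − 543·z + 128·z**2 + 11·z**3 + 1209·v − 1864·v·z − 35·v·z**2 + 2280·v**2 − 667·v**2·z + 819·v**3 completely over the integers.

(13·v − 11·z + 4)·(7·v + z + 15)·(9·v − z + 3)

Group: 13·v·(63·v**2 + 2·v·z + 156·v − z**2 − 12·z + 45) + (−11·z + 4)·(63·v**2 + 2·v·z + 156·v − z**2 − 12·z + 45); both groups contain (63·v**2 + 2·v·z + 156·v − z**2 − 12·z + 45), so (13·v − 11·z + 4) is a factor with cofactor 63·v**2 + 2·v·z + 156·v − z**2 − 12·z + 45.
The cofactor groups again: 63·v**2 + 2·v·z + 156·v − z**2 − 12·z + 45 = 7·v·(9·v − z + 3) + (z + 15)·(9·v − z + 3); both groups contain (9·v − z + 3), giving (7·v + z + 15)·(9·v − z + 3).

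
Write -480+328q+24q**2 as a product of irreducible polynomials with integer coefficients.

Pull out the common factor 8, then factor the remaining trinomial.

8(3q-4)(q+15)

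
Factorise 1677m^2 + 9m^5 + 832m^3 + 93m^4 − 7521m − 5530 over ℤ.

Testing divisors of the constant over divisors of the leading coefficient, m = 7/3 is a root, so (3m − 7) divides it; the quotient is 3m^4 + 38m^3 + 366m^2 + 1413m + 790.
Next, m = −5 is a root, giving the factor (m + 5) and quotient 3m^3 + 23m^2 + 251m + 158.
Next, m = −2/3 is a root, so (3m + 2) divides it; the quotient is m^2 + 7m + 79.
The quadratic m^2 + 7m + 79 has discriminant −267 < 0 and is irreducible over ℤ.

(3m + 2)(3m − 7)(m + 5)(m^2 + 7m + 79)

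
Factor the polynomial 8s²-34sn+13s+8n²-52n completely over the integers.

(8s-2n+13)(s-4n)

Group: s(8s-2n+13) - 4n(8s-2n+13); both groups contain (8s-2n+13).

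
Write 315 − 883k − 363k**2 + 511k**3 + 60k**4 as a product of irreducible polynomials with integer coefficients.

(3k − 1)(4k + 5)(5k − 7)(k + 9)

By the rational root theorem, k = −5/4 is a root, so (4k + 5) divides it; the quotient is 15k**3 + 109k**2 − 227k + 63.
Next, k = 7/5 is a root, so (5k − 7) divides it; the quotient is 3k**2 + 26k − 9.
The remaining quadratic factors as (k + 9)(3k − 1).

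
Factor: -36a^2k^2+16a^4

Pull out the common factor 4a^2; 4a^2-9k^2 is a difference of squares.

4a^2(2a+3k)(2a-3k)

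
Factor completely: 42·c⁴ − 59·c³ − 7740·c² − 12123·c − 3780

(6·c + 7)·(7·c + 3)·(c + 12)·(c − 15)

Trying the rational-root candidates, c = 15 is a root, so (c − 15) is a factor; dividing leaves 42·c³ + 571·c² + 825·c + 252.
Continuing, c = −7/6 is a root, giving the factor (6·c + 7) and quotient 7·c² + 87·c + 36.
The remaining quadratic factors as (7·c + 3)(c + 12).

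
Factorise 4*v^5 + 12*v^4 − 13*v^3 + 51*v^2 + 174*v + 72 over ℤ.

(2*v + 1)*(2*v + 3)*(v + 4)*(v^2 − 3*v + 6)

Testing divisors of the constant over divisors of the leading coefficient, v = −3/2 is a root, so (2*v + 3) divides it; the quotient is 2*v^4 + 3*v^3 − 11*v^2 + 42*v + 24.
Next, v = −4 is a root, so (v + 4) is a factor; dividing leaves 2*v^3 − 5*v^2 + 9*v + 6.
Next, v = −1/2 is a root, so (2*v + 1) is a factor; dividing leaves v^2 − 3*v + 6.
The quadratic v^2 − 3*v + 6 has discriminant −15 < 0 and is irreducible over ℤ.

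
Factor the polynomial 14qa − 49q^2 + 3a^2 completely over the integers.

−(7q − 3a)(7q + a)

Group: −7q(7q + a) + 3a(7q + a); both groups contain (7q + a).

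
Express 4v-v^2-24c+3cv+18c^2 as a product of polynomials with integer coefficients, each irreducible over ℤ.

Group: 3c(6c-v) + (v-4)(6c-v); both groups contain (6c-v).

(3c+v-4)(6c-v)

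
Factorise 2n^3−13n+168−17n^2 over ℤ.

(2n−7)(n+3)(n−8)

By the rational root theorem, n = −3 is a root, so (n+3) divides it; the quotient is 2n^2−23n+56.
The remaining quadratic factors as (n−8)(2n−7).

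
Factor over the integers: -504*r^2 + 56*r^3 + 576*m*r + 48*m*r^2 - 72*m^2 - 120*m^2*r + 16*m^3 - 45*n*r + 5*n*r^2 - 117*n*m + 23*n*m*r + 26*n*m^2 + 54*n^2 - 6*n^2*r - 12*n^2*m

Group: 2*n*(-6*n*m - 3*n*r + 27*n + 16*m^2 - 8*m*r - 72*m - 8*r^2 + 72*r) + (m - 7*r)*(-6*n*m - 3*n*r + 27*n + 16*m^2 - 8*m*r - 72*m - 8*r^2 + 72*r); both groups contain (-6*n*m - 3*n*r + 27*n + 16*m^2 - 8*m*r - 72*m - 8*r^2 + 72*r), so (2*n + m - 7*r) is a factor with cofactor -6*n*m - 3*n*r + 27*n + 16*m^2 - 8*m*r - 72*m - 8*r^2 + 72*r.
The cofactor groups again: -6*n*m - 3*n*r + 27*n + 16*m^2 - 8*m*r - 72*m - 8*r^2 + 72*r = -3*n*(2*m + r - 9) + (8*m - 8*r)*(2*m + r - 9); both groups contain (2*m + r - 9), giving -(3*n - 8*m + 8*r)*(2*m + r - 9).

-(3*n - 8*m + 8*r)*(2*m + r - 9)*(2*n + m - 7*r)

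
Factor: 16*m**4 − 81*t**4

(2*m + 3*t)*(2*m − 3*t)*(4*m**2 + 9*t**2)

(2*m)⁴ − (3*t)⁴ = ((2*m)² − (3*t)²)((2*m)² + (3*t)²); the first factor splits again, the second (4*m**2 + 9*t**2) is irreducible.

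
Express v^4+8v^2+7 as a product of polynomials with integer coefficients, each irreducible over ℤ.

(v^2+1)(v^2+7)

Substitute u = v^2 to get a quadratic in u, then factor.
v^2+1 is irreducible over ℤ (sum of squares).
v^2+7 is irreducible over ℤ (always positive, so no real roots).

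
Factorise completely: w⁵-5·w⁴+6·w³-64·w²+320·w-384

Trying the rational-root candidates, w = 2 is a root, giving the factor (w-2) and quotient w⁴-3·w³-64·w+192.
Continuing, w = 4 is a root, so (w-4) is a factor; dividing leaves w³+w²+4·w-48.
Continuing, w = 3 is a root, so (w-3) divides it; the quotient is w²+4·w+16.
The quadratic w²+4·w+16 has discriminant -48 < 0 and is irreducible over ℤ.

(w-2)·(w-3)·(w-4)·(w²+4·w+16)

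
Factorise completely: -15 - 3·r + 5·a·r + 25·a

Group as (5·a·r + 25·a) + (-3·r - 15) = 5·a·(r + 5) - 3·(r + 5).
Both groups share the factor (r + 5).

(5·a - 3)·(r + 5)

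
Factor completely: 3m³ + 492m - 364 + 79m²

Testing divisors of the constant over divisors of the leading coefficient, m = -13 is a root, giving the factor (m + 13) and quotient 3m² + 40m - 28.
The remaining quadratic factors as (m + 14)(3m - 2).

(3m - 2)(m + 13)(m + 14)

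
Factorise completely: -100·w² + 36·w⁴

4·w²·(3·w + 5)·(3·w - 5)

Every term has a factor of 4·w². Then 9·w² - 25 = (3·w)² − (5)².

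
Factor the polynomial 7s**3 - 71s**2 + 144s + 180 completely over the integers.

Trying the rational-root candidates, s = 6 is a root, so (s - 6) divides it; the quotient is 7s**2 - 29s - 30.
The remaining quadratic factors as (7s + 6)(s - 5).

(7s + 6)(s - 5)(s - 6)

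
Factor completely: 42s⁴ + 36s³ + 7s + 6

(7s + 6)(6s³ + 1)

Group as (42s⁴ + 7s) + (36s³ + 6) = 7s(6s³ + 1) + 6(6s³ + 1).
Both groups share the factor (6s³ + 1).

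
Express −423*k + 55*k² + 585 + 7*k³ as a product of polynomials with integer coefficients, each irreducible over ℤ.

Trying the rational-root candidates, k = 3 is a root, so (k − 3) is a factor; dividing leaves 7*k² + 76*k − 195.
The remaining quadratic factors as (7*k − 15)(k + 13).

(7*k − 15)*(k + 13)*(k − 3)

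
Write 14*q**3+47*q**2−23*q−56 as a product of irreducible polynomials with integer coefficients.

Among the possible rational roots, q = 8/7 is a root, giving the factor (7*q−8) and quotient 2*q**2+9*q+7.
The remaining quadratic factors as (2*q+7)(q+1).

(2*q+7)*(7*q−8)*(q+1)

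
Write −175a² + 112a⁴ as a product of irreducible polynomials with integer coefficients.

7a²(4a + 5)(4a − 5)

Pull out the common factor 7a²; 16a² − 25 is a difference of squares.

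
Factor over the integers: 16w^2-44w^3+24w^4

4w^2(2w-1)(3w-4)

Pull out the common factor 4w^2, then factor the remaining trinomial.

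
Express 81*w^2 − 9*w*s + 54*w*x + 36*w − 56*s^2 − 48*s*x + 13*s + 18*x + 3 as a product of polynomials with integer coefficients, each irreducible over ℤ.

Group: 9*w*(9*w + 7*s + 6*x + 1) + (−8*s + 3)*(9*w + 7*s + 6*x + 1); both groups contain (9*w + 7*s + 6*x + 1).

(9*w − 8*s + 3)*(9*w + 7*s + 6*x + 1)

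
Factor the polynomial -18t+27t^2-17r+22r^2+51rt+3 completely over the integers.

(11r+9t-3)(2r+3t-1)

Group: 2r(11r+9t-3) + (3t-1)(11r+9t-3); both groups contain (11r+9t-3).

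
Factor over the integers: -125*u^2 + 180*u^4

Factor out 5*u^2, leaving 36*u^2 - 25, which is a difference of two squares.

5*u^2*(6*u + 5)*(6*u - 5)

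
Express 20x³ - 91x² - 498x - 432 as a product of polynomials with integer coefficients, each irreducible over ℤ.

By the rational root theorem, x = -9/4 is a root, so (4x + 9) divides it; the quotient is 5x² - 34x - 48.
The remaining quadratic factors as (5x + 6)(x - 8).

(4x + 9)(5x + 6)(x - 8)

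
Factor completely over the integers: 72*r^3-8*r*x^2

Every term has a factor of 8*r. Then 9*r^2-x^2 = (3*r)² − (x)².

8*r*(3*r+x)*(3*r-x)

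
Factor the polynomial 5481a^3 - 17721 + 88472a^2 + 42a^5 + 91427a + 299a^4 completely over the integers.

Among the possible rational roots, a = 1/6 is a root, so (6a - 1) divides it; the quotient is 7a^4 + 51a^3 + 922a^2 + 14899a + 17721.
Continuing, a = -11 is a root, giving the factor (a + 11) and quotient 7a^3 - 26a^2 + 1208a + 1611.
Then a = -9/7 is a root, giving the factor (7a + 9) and quotient a^2 - 5a + 179.
The quadratic a^2 - 5a + 179 has discriminant -691 < 0 and is irreducible over ℤ.

(6a - 1)(7a + 9)(a + 11)(a^2 - 5a + 179)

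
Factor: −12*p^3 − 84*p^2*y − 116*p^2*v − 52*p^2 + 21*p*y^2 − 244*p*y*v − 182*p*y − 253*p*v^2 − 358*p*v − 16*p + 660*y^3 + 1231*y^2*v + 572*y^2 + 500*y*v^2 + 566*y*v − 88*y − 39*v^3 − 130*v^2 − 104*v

−(2*p + 11*y + 13*v)*(6*p − 15*y + v + 2)*(p + 4*y + 3*v + 4)

Group: p*(−12*p^2 − 36*p*y − 80*p*v − 4*p + 165*y^2 + 184*y*v − 22*y − 13*v^2 − 26*v) + (4*y + 3*v + 4)*(−12*p^2 − 36*p*y − 80*p*v − 4*p + 165*y^2 + 184*y*v − 22*y − 13*v^2 − 26*v); both groups contain (−12*p^2 − 36*p*y − 80*p*v − 4*p + 165*y^2 + 184*y*v − 22*y − 13*v^2 − 26*v), so (p + 4*y + 3*v + 4) is a factor with cofactor −12*p^2 − 36*p*y − 80*p*v − 4*p + 165*y^2 + 184*y*v − 22*y − 13*v^2 − 26*v.
The cofactor groups again: −12*p^2 − 36*p*y − 80*p*v − 4*p + 165*y^2 + 184*y*v − 22*y − 13*v^2 − 26*v = −2*p*(6*p − 15*y + v + 2) + (−11*y − 13*v)*(6*p − 15*y + v + 2); both groups contain (6*p − 15*y + v + 2), giving −(2*p + 11*y + 13*v)*(6*p − 15*y + v + 2).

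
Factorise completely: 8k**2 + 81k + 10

Need a pair with product 8·10 = 80 and sum 81: that's 80 and 1.
Split the middle term: 8k**2 + 80k + k + 10 = 8k(k + 10) + (k + 10).

(8k + 1)(k + 10)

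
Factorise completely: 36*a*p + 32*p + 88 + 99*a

Group as (36*a*p + 99*a) + (32*p + 88) = 9*a*(4*p + 11) + 8*(4*p + 11).
Both groups share the factor (4*p + 11).

(4*p + 11)*(9*a + 8)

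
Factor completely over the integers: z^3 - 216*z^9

Factor out z^3 first: what remains is -216*z^6 + 1.
Recognize a difference of cubes with the parts 1 and 6*z^2.

-z^3*(6*z^2 - 1)*(36*z^4 + 6*z^2 + 1)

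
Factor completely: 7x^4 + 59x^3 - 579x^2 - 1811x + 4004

Testing divisors of the constant over divisors of the leading coefficient, x = -13 is a root, so (x + 13) is a factor; dividing leaves 7x^3 - 32x^2 - 163x + 308.
Next, x = 11/7 is a root, so (7x - 11) is a factor; dividing leaves x^2 - 3x - 28.
The remaining quadratic factors as (x + 4)(x - 7).

(7x - 11)(x + 13)(x + 4)(x - 7)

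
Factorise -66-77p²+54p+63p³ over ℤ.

Group as (63p³+54p) + (-77p²-66) = 9p(7p²+6) - 11(7p²+6).
Both groups share the factor (7p²+6).

(9p-11)(7p²+6)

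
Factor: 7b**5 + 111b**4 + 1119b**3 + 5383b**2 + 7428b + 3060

(7b + 6)(b + 1)(b + 6)(b**2 + 8b + 85)

By the rational root theorem, b = -6/7 is a root, giving the factor (7b + 6) and quotient b**4 + 15b**3 + 147b**2 + 643b + 510.
Continuing, b = -1 is a root, so (b + 1) divides it; the quotient is b**3 + 14b**2 + 133b + 510.
Then b = -6 is a root, so (b + 6) divides it; the quotient is b**2 + 8b + 85.
The quadratic b**2 + 8b + 85 has discriminant -276 < 0 and is irreducible over ℤ.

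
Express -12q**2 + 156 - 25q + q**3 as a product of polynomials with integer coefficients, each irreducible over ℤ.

(q + 4)(q - 13)(q - 3)

Among the possible rational roots, q = -4 is a root, so (q + 4) divides it; the quotient is q**2 - 16q + 39.
The remaining quadratic factors as (q - 3)(q - 13).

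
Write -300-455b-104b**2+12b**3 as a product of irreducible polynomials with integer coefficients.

Trying the rational-root candidates, b = -5/2 is a root, so (2b+5) is a factor; dividing leaves 6b**2-67b-60.
The remaining quadratic factors as (6b+5)(b-12).

(2b+5)(6b+5)(b-12)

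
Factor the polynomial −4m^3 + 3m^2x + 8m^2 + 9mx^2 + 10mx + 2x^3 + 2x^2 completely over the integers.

Group: m(−4m^2 − 5mx − x^2) + (−2x − 2)(−4m^2 − 5mx − x^2); both groups contain (−4m^2 − 5mx − x^2), so (m − 2x − 2) is a factor with cofactor −4m^2 − 5mx − x^2.
The cofactor groups again: −4m^2 − 5mx − x^2 = −m(4m + x) − x(4m + x); both groups contain (4m + x), giving −(m + x)(4m + x).

−(4m + x)(m + x)(m − 2x − 2)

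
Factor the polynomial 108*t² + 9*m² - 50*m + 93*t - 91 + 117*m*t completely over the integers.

Group: 9*m*(m + 12*t - 7) + (9*t + 13)*(m + 12*t - 7); both groups contain (m + 12*t - 7).

(9*m + 9*t + 13)*(m + 12*t - 7)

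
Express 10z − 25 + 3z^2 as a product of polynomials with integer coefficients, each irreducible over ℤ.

Need a pair with product 3·(−25) = −75 and sum 10: that's 15 and −5.
Split the middle term: 3z^2 + 15z − 5z − 25 = 3z(z + 5) − 5(z + 5).

(3z − 5)(z + 5)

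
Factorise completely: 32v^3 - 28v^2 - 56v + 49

(8v - 7)(4v^2 - 7)

Group as (32v^3 - 56v) + (-28v^2 + 49) = 8v(4v^2 - 7) - 7(4v^2 - 7).
Both groups share the factor (4v^2 - 7).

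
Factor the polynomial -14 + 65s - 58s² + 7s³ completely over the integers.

(7s - 2)(s - 1)(s - 7)

Among the possible rational roots, s = 2/7 is a root, so (7s - 2) divides it; the quotient is s² - 8s + 7.
The remaining quadratic factors as (s - 7)(s - 1).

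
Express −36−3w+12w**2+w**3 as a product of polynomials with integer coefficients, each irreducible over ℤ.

Group as (w**3−3w) + (12w**2−36) = w(w**2−3) + 12(w**2−3).
Both groups share the factor (w**2−3).

(w+12)(w**2−3)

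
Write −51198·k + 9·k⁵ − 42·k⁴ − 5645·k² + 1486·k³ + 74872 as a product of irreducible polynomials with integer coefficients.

(3·k + 14)·(3·k − 4)·(k − 7)·(k² − k + 191)

Testing divisors of the constant over divisors of the leading coefficient, k = 4/3 is a root, so (3·k − 4) is a factor; dividing leaves 3·k⁴ − 10·k³ + 482·k² − 1239·k − 18718.
Continuing, k = 7 is a root, so (k − 7) divides it; the quotient is 3·k³ + 11·k² + 559·k + 2674.
Continuing, k = −14/3 is a root, so (3·k + 14) is a factor; dividing leaves k² − k + 191.
The quadratic k² − k + 191 has discriminant −763 < 0 and is irreducible over ℤ.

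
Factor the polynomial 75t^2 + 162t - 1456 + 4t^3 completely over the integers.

Testing divisors of the constant over divisors of the leading coefficient, t = -14 is a root, so (t + 14) is a factor; dividing leaves 4t^2 + 19t - 104.
The remaining quadratic factors as (4t - 13)(t + 8).

(4t - 13)(t + 14)(t + 8)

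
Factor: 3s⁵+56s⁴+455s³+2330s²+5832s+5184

Trying the rational-root candidates, s = -9 is a root, giving the factor (s+9) and quotient 3s⁴+29s³+194s²+584s+576.
Continuing, s = -2 is a root, so (s+2) divides it; the quotient is 3s³+23s²+148s+288.
Then s = -8/3 is a root, so (3s+8) is a factor; dividing leaves s²+5s+36.
The quadratic s²+5s+36 has discriminant -119 < 0 and is irreducible over ℤ.

(3s+8)(s+2)(s+9)(s²+5s+36)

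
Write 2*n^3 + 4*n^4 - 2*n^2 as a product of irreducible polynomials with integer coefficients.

Pull out the common factor 2*n^2, then factor the remaining trinomial.

2*n^2*(2*n - 1)*(n + 1)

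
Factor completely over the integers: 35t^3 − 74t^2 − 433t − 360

Among the possible rational roots, t = −8/5 is a root, giving the factor (5t + 8) and quotient 7t^2 − 26t − 45.
The remaining quadratic factors as (7t + 9)(t − 5).

(5t + 8)(7t + 9)(t − 5)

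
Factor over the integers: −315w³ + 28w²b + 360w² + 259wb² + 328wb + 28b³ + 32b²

Group: 5w(−63w² + 56wb + 72w + 7b² + 8b) + 4b(−63w² + 56wb + 72w + 7b² + 8b); both groups contain (−63w² + 56wb + 72w + 7b² + 8b), so (5w + 4b) is a factor with cofactor −63w² + 56wb + 72w + 7b² + 8b.
The cofactor groups again: −63w² + 56wb + 72w + 7b² + 8b = −9w(7w − 7b − 8) − b(7w − 7b − 8); both groups contain (7w − 7b − 8), giving −(9w + b)(7w − 7b − 8).

−(7w − 7b − 8)(5w + 4b)(9w + b)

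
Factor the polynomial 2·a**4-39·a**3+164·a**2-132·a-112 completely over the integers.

(2·a+1)·(a-14)·(a-2)·(a-4)

Trying the rational-root candidates, a = 4 is a root, so (a-4) is a factor; dividing leaves 2·a**3-31·a**2+40·a+28.
Continuing, a = -1/2 is a root, so (2·a+1) is a factor; dividing leaves a**2-16·a+28.
The remaining quadratic factors as (a-14)(a-2).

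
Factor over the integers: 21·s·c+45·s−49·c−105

(3·s−7)·(7·c+15)

Group as (21·s·c+45·s) + (−49·c−105) = 3·s·(7·c+15) − 7·(7·c+15).
Both groups share the factor (7·c+15).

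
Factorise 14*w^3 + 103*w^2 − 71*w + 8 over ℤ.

By the rational root theorem, w = −8 is a root, so (w + 8) divides it; the quotient is 14*w^2 − 9*w + 1.
The remaining quadratic factors as (7*w − 1)(2*w − 1).

(2*w − 1)*(7*w − 1)*(w + 8)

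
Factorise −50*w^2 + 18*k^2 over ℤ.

Pull out the common factor 2; 9*k^2 − 25*w^2 is a difference of squares.

2*(3*k + 5*w)*(3*k − 5*w)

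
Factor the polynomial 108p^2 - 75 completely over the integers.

Factor out 3, leaving 36p^2 - 25, which is a difference of two squares.

3(6p + 5)(6p - 5)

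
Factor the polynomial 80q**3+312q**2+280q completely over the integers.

8q(2q+5)(5q+7)

Pull out the common factor 8q, then factor the remaining trinomial.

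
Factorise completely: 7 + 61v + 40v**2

(5v + 7)(8v + 1)

Need a pair with product 40·7 = 280 and sum 61: that's 5 and 56.
Split the middle term: 40v**2 + 5v + 56v + 7 = 5v(8v + 1) + 7(8v + 1).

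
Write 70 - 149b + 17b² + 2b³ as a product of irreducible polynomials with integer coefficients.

Trying the rational-root candidates, b = -14 is a root, so (b + 14) is a factor; dividing leaves 2b² - 11b + 5.
The remaining quadratic factors as (2b - 1)(b - 5).

(2b - 1)(b + 14)(b - 5)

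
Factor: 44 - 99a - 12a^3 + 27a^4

(9a - 4)(3a^3 - 11)

Group as (27a^4 - 99a) + (-12a^3 + 44) = 9a(3a^3 - 11) - 4(3a^3 - 11).
Both groups share the factor (3a^3 - 11).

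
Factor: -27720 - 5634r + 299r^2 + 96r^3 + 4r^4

(2r + 11)(2r - 15)(r + 12)(r + 14)

Testing divisors of the constant over divisors of the leading coefficient, r = -11/2 is a root, giving the factor (2r + 11) and quotient 2r^3 + 37r^2 - 54r - 2520.
Continuing, r = -14 is a root, so (r + 14) is a factor; dividing leaves 2r^2 + 9r - 180.
The remaining quadratic factors as (2r - 15)(r + 12).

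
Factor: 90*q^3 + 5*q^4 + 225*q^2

5*q^2*(q + 15)*(q + 3)

Pull out the common factor 5*q^2, then factor the remaining trinomial.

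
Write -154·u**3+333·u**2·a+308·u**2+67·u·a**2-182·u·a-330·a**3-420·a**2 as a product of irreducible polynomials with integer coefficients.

-(7·u-11·a-14)·(2·u-3·a)·(11·u+10·a)

Group: 2·u·(-77·u**2+51·u·a+154·u+110·a**2+140·a) - 3·a·(-77·u**2+51·u·a+154·u+110·a**2+140·a); both groups contain (-77·u**2+51·u·a+154·u+110·a**2+140·a), so (2·u-3·a) is a factor with cofactor -77·u**2+51·u·a+154·u+110·a**2+140·a.
The cofactor groups again: -77·u**2+51·u·a+154·u+110·a**2+140·a = -11·u·(7·u-11·a-14) - 10·a·(7·u-11·a-14); both groups contain (7·u-11·a-14), giving -(11·u+10·a)·(7·u-11·a-14).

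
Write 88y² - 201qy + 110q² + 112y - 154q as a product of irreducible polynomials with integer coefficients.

Group: 11q(10q - 11y - 14) - 8y(10q - 11y - 14); both groups contain (10q - 11y - 14).

(10q - 11y - 14)(11q - 8y)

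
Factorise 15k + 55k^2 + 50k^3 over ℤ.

5k(2k + 1)(5k + 3)

Pull out the common factor 5k, then factor the remaining trinomial.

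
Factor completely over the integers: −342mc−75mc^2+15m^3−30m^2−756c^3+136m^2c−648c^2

(3m−7c−6)(5m+12c)(m+9c)

Group: 5m(3m^2+20mc−6m−63c^2−54c) + 12c(3m^2+20mc−6m−63c^2−54c); both groups contain (3m^2+20mc−6m−63c^2−54c), so (5m+12c) is a factor with cofactor 3m^2+20mc−6m−63c^2−54c.
The cofactor groups again: 3m^2+20mc−6m−63c^2−54c = m(3m−7c−6) + 9c(3m−7c−6); both groups contain (3m−7c−6), giving (m+9c)(3m−7c−6).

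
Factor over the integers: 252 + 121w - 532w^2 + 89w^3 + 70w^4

By the rational root theorem, w = -7/2 is a root, so (2w + 7) divides it; the quotient is 35w^3 - 78w^2 + 7w + 36.
Continuing, w = -4/7 is a root, so (7w + 4) divides it; the quotient is 5w^2 - 14w + 9.
The remaining quadratic factors as (w - 1)(5w - 9).

(2w + 7)(5w - 9)(7w + 4)(w - 1)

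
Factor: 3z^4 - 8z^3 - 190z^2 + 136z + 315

Testing divisors of the constant over divisors of the leading coefficient, z = -1 is a root, giving the factor (z + 1) and quotient 3z^3 - 11z^2 - 179z + 315.
Then z = -7 is a root, so (z + 7) is a factor; dividing leaves 3z^2 - 32z + 45.
The remaining quadratic factors as (3z - 5)(z - 9).

(3z - 5)(z + 1)(z + 7)(z - 9)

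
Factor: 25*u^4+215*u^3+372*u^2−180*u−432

(5*u+12)*(5*u+6)*(u+6)*(u−1)

Trying the rational-root candidates, u = −12/5 is a root, giving the factor (5*u+12) and quotient 5*u^3+31*u^2−36.
Continuing, u = −6/5 is a root, giving the factor (5*u+6) and quotient u^2+5*u−6.
The remaining quadratic factors as (u−1)(u+6).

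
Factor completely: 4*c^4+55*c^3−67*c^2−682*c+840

(4*c−5)*(c+14)*(c+4)*(c−3)

Trying the rational-root candidates, c = −14 is a root, so (c+14) divides it; the quotient is 4*c^3−c^2−53*c+60.
Next, c = 5/4 is a root, so (4*c−5) divides it; the quotient is c^2+c−12.
The remaining quadratic factors as (c+4)(c−3).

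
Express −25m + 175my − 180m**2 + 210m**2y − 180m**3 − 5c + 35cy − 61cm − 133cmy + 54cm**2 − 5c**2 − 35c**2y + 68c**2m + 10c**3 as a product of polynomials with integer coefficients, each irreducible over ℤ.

(2c + 6m − 7y + 1)(5c − 6m − 5)(c + 5m)

Group: c(10c**2 + 18cm − 35cy − 5c − 36m**2 + 42my − 36m + 35y − 5) + 5m(10c**2 + 18cm − 35cy − 5c − 36m**2 + 42my − 36m + 35y − 5); both groups contain (10c**2 + 18cm − 35cy − 5c − 36m**2 + 42my − 36m + 35y − 5), so (c + 5m) is a factor with cofactor 10c**2 + 18cm − 35cy − 5c − 36m**2 + 42my − 36m + 35y − 5.
The cofactor groups again: 10c**2 + 18cm − 35cy − 5c − 36m**2 + 42my − 36m + 35y − 5 = 2c(5c − 6m − 5) + (6m − 7y + 1)(5c − 6m − 5); both groups contain (5c − 6m − 5), giving (2c + 6m − 7y + 1)(5c − 6m − 5).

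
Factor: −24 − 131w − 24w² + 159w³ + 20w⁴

(4w + 3)(5w + 1)(w + 8)(w − 1)

By the rational root theorem, w = −1/5 is a root, so (5w + 1) divides it; the quotient is 4w³ + 31w² − 11w − 24.
Next, w = 1 is a root, so (w − 1) is a factor; dividing leaves 4w² + 35w + 24.
The remaining quadratic factors as (w + 8)(4w + 3).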